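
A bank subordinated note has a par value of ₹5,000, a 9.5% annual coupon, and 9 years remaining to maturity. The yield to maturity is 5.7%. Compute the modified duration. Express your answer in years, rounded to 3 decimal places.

6.371 years

Periodic yield y = 0.057. First find Macaulay duration:
  t   CF        PV=CF/(1+0.057)^t    t·PV
  1       475.00       449.3851       449.3851
  2       475.00       425.1514       850.3028
  3       475.00       402.2246     1,206.6739
  4       475.00       380.5342     1,522.1367
  5       475.00       360.0134     1,800.0670
  6       475.00       340.5992     2,043.5955
  7       475.00       322.2320     2,255.6242
  8       475.00       304.8553     2,438.8422
  9     5,475.00     3,324.3691    29,919.3220
  Σ                  6,309.3643    42,485.9493
P = 6,309.3643; Macaulay duration = 42,485.9493 / 6,309.3643 = 6.73379 years.
Modified duration = D_Mac / (1 + y) = 6.73379 / 1.057 = 6.37066 years.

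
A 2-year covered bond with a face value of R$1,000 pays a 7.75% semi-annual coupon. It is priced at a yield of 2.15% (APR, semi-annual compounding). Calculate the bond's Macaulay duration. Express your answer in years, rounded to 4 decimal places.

Periodic yield y = 0.01075. Discount each cash flow and weight by its period:
  t   CF        PV=CF/(1+0.01075)^t    t·PV
  1        38.75        38.3379        38.3379
  2        38.75        37.9301        75.8602
  3        38.75        37.5267       112.5801
  4     1,038.75       995.2588     3,981.0353
  Σ                  1,109.0535     4,207.8135
Price P = Σ PV = 1,109.0535.
Macaulay duration = Σ(t·PV) / P = 4,207.8135 / 1,109.0535 = 3.79406 half-year periods.
In years: 3.79406 / 2 = 1.89703 years.

1.8970 years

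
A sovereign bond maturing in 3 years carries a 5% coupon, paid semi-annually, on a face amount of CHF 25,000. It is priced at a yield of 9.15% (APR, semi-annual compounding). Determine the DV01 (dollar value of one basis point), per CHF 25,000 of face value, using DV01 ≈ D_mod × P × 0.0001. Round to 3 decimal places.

Periodic yield y = 0.04575.
  t   CF        PV=CF/(1+0.04575)^t    t·PV
  1       625.00       597.6572       597.6572
  2       625.00       571.5106     1,143.0212
  3       625.00       546.5078     1,639.5235
  4       625.00       522.5989     2,090.3958
  5       625.00       499.7360     2,498.6801
  6    25,625.00    19,592.8058   117,556.8350
  Σ                 22,330.8164   125,526.1127
P = 22,330.8164; D_Mac = 5.62121 half-year periods = 2.81060 yrs; D_mod = 2.68764 yrs.
DV01 ≈ 2.68764 × 22,330.8164 × 0.0001 = 6.001727.

CHF 6.002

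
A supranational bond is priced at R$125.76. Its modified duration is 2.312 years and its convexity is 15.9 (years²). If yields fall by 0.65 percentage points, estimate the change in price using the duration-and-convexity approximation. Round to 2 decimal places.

Duration effect: -D_mod·Δy = -2.312 × (-0.0065) = +0.015028
Convexity effect: ½·C·(Δy)² = 0.5 × 15.9 × (-0.0065)² = +0.0003358875
ΔP/P ≈ +0.015028 + 0.0003358875 = +0.0153638875
ΔP ≈ 125.76 × (+0.0153638875) = +1.932162492.

+R$1.93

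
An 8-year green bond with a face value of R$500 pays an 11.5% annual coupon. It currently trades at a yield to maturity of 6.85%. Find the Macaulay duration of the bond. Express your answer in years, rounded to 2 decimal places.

5.92 years

Periodic yield y = 0.0685. Discount each cash flow and weight by its year:
  t   CF        PV=CF/(1+0.0685)^t    t·PV
  1        57.50        53.8138        53.8138
  2        57.50        50.3638       100.7277
  3        57.50        47.1351       141.4052
  4        57.50        44.1133       176.4533
  5        57.50        41.2853       206.4264
  6        57.50        38.6385       231.8312
  7        57.50        36.1615       253.1303
  8       557.50       328.1321     2,625.0564
  Σ                    639.6433     3,788.8444
Price P = Σ PV = 639.6433.
Macaulay duration = Σ(t·PV) / P = 3,788.8444 / 639.6433 = 5.92337 years.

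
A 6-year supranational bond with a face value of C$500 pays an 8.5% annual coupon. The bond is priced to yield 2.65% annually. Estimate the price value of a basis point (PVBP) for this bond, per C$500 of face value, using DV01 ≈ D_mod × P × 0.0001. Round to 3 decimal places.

Periodic yield y = 0.0265.
  t   CF        PV=CF/(1+0.0265)^t    t·PV
  1        42.50        41.4028        41.4028
  2        42.50        40.3340        80.6679
  3        42.50        39.2927       117.8782
  4        42.50        38.2783       153.1134
  5        42.50        37.2902       186.4508
  6       542.50       463.7095     2,782.2572
  Σ                    660.3075     3,361.7702
P = 660.3075; D_Mac = 5.09122 yrs; D_mod = 4.95978 yrs.
DV01 ≈ 4.95978 × 660.3075 × 0.0001 = 0.327498.

C$0.327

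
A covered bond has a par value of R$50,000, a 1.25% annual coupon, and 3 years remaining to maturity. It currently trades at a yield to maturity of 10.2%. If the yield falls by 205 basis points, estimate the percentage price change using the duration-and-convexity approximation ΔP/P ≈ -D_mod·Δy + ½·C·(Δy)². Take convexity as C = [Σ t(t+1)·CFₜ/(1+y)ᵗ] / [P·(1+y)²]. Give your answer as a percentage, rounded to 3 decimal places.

With y = 0.102:
  t   CF        PV=CF/(1+0.102)^t    t·PV        t(t+1)·PV
  1       625.00       567.1506       567.1506       1,134.3013
  2       625.00       514.6557     1,029.3115       3,087.9345
  3    50,625.00    37,828.5986   113,485.7958     453,943.1832
  Σ                 38,910.4050   115,082.2579     458,165.4189
P = 38,910.4050; D_Mac = 2.95762 yrs; D_mod = 2.68387 yrs; C = 9.69602.
Duration effect: -2.68387 × (-0.0205) = +0.055019
Convexity effect: 0.5 × 9.69602 × (-0.0205)² = +0.0020374
ΔP/P ≈ +0.055019 + 0.0020374 = +0.057057 = +5.7057%.

+5.706%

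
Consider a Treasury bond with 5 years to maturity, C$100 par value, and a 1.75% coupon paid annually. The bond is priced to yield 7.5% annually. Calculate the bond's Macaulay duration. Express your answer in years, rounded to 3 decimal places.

4.802 years

Periodic yield y = 0.075. Discount each cash flow and weight by its year:
  t   CF        PV=CF/(1+0.075)^t    t·PV
  1         1.75         1.6279         1.6279
  2         1.75         1.5143         3.0287
  3         1.75         1.4087         4.2260
  4         1.75         1.3104         5.2416
  5       101.75        70.8748       354.3742
  Σ                     76.7362       368.4984
Price P = Σ PV = 76.7362.
Macaulay duration = Σ(t·PV) / P = 368.4984 / 76.7362 = 4.80215 years.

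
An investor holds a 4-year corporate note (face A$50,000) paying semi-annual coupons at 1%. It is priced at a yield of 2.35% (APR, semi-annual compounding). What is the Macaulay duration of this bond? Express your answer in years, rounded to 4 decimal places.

3.9287 years

Periodic yield y = 0.01175. Discount each cash flow and weight by its period:
  t   CF        PV=CF/(1+0.01175)^t    t·PV
  1       250.00       247.0966       247.0966
  2       250.00       244.2269       488.4539
  3       250.00       241.3906       724.1718
  4       250.00       238.5872       954.3488
  5       250.00       235.8164     1,179.0818
  6       250.00       233.0777     1,398.4662
  7       250.00       230.3708     1,612.5959
  8    50,250.00    45,766.7804   366,134.2430
  Σ                 47,437.3467   372,738.4582
Price P = Σ PV = 47,437.3467.
Macaulay duration = Σ(t·PV) / P = 372,738.4582 / 47,437.3467 = 7.85749 half-year periods.
In years: 7.85749 / 2 = 3.92874 years.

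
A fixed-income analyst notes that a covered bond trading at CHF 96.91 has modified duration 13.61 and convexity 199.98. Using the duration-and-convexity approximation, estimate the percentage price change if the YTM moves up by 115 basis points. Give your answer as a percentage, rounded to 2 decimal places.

-14.33%

Duration effect: -D_mod·Δy = -13.61 × (+0.0115) = -0.156515
Convexity effect: ½·C·(Δy)² = 0.5 × 199.98 × (0.0115)² = +0.0132236775
ΔP/P ≈ -0.156515 + 0.0132236775 = -0.1432913225
= -14.32913225%.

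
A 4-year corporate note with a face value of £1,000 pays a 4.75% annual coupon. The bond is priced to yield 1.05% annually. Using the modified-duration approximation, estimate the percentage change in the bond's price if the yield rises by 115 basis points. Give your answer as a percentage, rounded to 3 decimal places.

Periodic yield y = 0.0105. Modified duration first:
  t   CF        PV=CF/(1+0.0105)^t    t·PV
  1        47.50        47.0064        47.0064
  2        47.50        46.5180        93.0360
  3        47.50        46.0346       138.1039
  4     1,047.50     1,004.6361     4,018.5442
  Σ                  1,144.1951     4,296.6905
P = 1,144.1951; D_Mac = 3.75521 yrs; D_mod = 3.75521/(1+0.0105) = 3.71619 yrs.
ΔP/P ≈ -D_mod · Δy = -3.71619 × (+0.0115) = -0.042736 = -4.2736%.

-4.274%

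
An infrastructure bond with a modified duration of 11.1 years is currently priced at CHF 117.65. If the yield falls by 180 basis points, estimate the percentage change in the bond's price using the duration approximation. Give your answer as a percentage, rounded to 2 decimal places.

Duration approximation: ΔP/P ≈ -D_mod · Δy = -11.1 × (-0.018) = +0.199800.
As a percentage: +19.9800%.

+19.98%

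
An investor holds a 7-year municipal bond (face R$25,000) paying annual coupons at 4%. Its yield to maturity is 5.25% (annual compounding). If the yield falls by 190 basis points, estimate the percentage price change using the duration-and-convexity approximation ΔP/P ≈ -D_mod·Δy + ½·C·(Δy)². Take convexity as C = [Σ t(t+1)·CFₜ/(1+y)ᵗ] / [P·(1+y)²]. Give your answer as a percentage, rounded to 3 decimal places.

+11.984%

With y = 0.0525:
  t   CF        PV=CF/(1+0.0525)^t    t·PV        t(t+1)·PV
  1     1,000.00       950.1188       950.1188       1,900.2375
  2     1,000.00       902.7257     1,805.4513       5,416.3540
  3     1,000.00       857.6966     2,573.0898      10,292.3592
  4     1,000.00       814.9136     3,259.6545      16,298.2726
  5     1,000.00       774.2647     3,871.3237      23,227.9420
  6     1,000.00       735.6435     4,413.8607      30,897.0249
  7    26,000.00    18,172.6648   127,208.6537   1,017,669.2298
  Σ                 23,208.0277   144,082.1525   1,105,701.4200
P = 23,208.0277; D_Mac = 6.20829 yrs; D_mod = 5.89861 yrs; C = 43.00861.
Duration effect: -5.89861 × (-0.019) = +0.112074
Convexity effect: 0.5 × 43.00861 × (-0.019)² = +0.0077631
ΔP/P ≈ +0.112074 + 0.0077631 = +0.119837 = +11.9837%.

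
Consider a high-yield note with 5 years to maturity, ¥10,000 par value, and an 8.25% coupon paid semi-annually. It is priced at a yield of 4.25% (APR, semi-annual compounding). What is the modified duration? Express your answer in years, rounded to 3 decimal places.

4.181 years

Periodic yield y = 0.02125. First find Macaulay duration:
  t   CF        PV=CF/(1+0.02125)^t    t·PV
  1       412.50       403.9168       403.9168
  2       412.50       395.5121       791.0243
  3       412.50       387.2824     1,161.8472
  4       412.50       379.2239     1,516.8955
  5       412.50       371.3331     1,856.6653
  6       412.50       363.6064     2,181.6385
  7       412.50       356.0406     2,492.2839
  8       412.50       348.6321     2,789.0570
  9       412.50       341.3778     3,072.4006
  10   10,412.50     8,437.8989    84,378.9893
  Σ                 11,784.8241   100,644.7181
P = 11,784.8241; Macaulay duration = 100,644.7181 / 11,784.8241 = 8.54020 half-year periods = 4.27010 years.
Modified duration = D_Mac / (1 + y) = 4.27010 / 1.02125 = 4.18125 years.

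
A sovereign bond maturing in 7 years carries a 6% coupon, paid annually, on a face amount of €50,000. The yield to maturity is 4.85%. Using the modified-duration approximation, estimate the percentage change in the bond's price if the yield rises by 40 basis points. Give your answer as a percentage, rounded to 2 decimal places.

-2.27%

Periodic yield y = 0.0485. Modified duration first:
  t   CF        PV=CF/(1+0.0485)^t    t·PV
  1     3,000.00     2,861.2303     2,861.2303
  2     3,000.00     2,728.8797     5,457.7593
  3     3,000.00     2,602.6511     7,807.9533
  4     3,000.00     2,482.2614     9,929.0456
  5     3,000.00     2,367.4405    11,837.2027
  6     3,000.00     2,257.9309    13,547.5854
  7    53,000.00    38,044.9332   266,314.5325
  Σ                 53,345.3271   317,755.3091
P = 53,345.3271; D_Mac = 5.95657 yrs; D_mod = 5.95657/(1+0.0485) = 5.68104 yrs.
ΔP/P ≈ -D_mod · Δy = -5.68104 × (+0.004) = -0.022724 = -2.2724%.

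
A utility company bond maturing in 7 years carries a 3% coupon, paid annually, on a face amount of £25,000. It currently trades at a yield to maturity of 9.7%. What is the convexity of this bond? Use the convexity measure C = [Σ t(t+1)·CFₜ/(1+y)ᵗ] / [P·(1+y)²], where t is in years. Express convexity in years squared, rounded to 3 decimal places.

40.090

With y = 0.097:
  t   CF        PV=CF/(1+0.097)^t    t·PV        t(t+1)·PV
  1       750.00       683.6828       683.6828       1,367.3655
  2       750.00       623.2295     1,246.4590       3,739.3771
  3       750.00       568.1217     1,704.3651       6,817.4604
  4       750.00       517.8867     2,071.5468      10,357.7339
  5       750.00       472.0936     2,360.4681      14,162.8084
  6       750.00       430.3497     2,582.0982      18,074.6871
  7    25,750.00    13,468.8601    94,282.0204     754,256.1628
  Σ                 16,764.2240   104,930.6403     808,775.5953
P = 16,764.2240.
Convexity = Σ t(t+1)·PV / [P·(1+y)²] = 808,775.5953 / (16,764.2240 × 1.203409) = 40.08956.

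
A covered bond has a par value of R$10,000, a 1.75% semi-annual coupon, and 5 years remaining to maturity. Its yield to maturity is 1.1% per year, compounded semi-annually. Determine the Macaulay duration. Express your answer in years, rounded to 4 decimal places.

4.8129 years

Periodic yield y = 0.0055. Discount each cash flow and weight by its period:
  t   CF        PV=CF/(1+0.0055)^t    t·PV
  1        87.50        87.0214        87.0214
  2        87.50        86.5454       173.0908
  3        87.50        86.0720       258.2160
  4        87.50        85.6012       342.4047
  5        87.50        85.1329       425.6647
  6        87.50        84.6673       508.0037
  7        87.50        84.2042       589.4291
  8        87.50        83.7436       669.9485
  9        87.50        83.2855       749.5695
  10   10,087.50     9,549.1079    95,491.0785
  Σ                 10,315.3812    99,294.4268
Price P = Σ PV = 10,315.3812.
Macaulay duration = Σ(t·PV) / P = 99,294.4268 / 10,315.3812 = 9.62586 half-year periods.
In years: 9.62586 / 2 = 4.81293 years.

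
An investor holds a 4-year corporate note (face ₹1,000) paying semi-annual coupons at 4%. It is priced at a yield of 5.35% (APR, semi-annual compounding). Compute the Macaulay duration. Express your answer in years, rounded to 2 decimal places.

3.73 years

Periodic yield y = 0.02675. Discount each cash flow and weight by its period:
  t   CF        PV=CF/(1+0.02675)^t    t·PV
  1        20.00        19.4789        19.4789
  2        20.00        18.9715        37.9429
  3        20.00        18.4772        55.4316
  4        20.00        17.9958        71.9832
  5        20.00        17.5270        87.6348
  6        20.00        17.0703       102.4219
  7        20.00        16.6256       116.3791
  8     1,020.00       825.8145     6,606.5156
  Σ                    951.9607     7,097.7880
Price P = Σ PV = 951.9607.
Macaulay duration = Σ(t·PV) / P = 7,097.7880 / 951.9607 = 7.45597 half-year periods.
In years: 7.45597 / 2 = 3.72798 years.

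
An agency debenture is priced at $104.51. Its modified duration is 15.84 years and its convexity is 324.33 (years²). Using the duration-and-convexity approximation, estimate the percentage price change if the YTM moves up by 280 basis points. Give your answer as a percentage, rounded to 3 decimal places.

Duration effect: -D_mod·Δy = -15.84 × (+0.028) = -0.443520
Convexity effect: ½·C·(Δy)² = 0.5 × 324.33 × (0.028)² = +0.12713736
ΔP/P ≈ -0.443520 + 0.12713736 = -0.31638264
= -31.638264%.

-31.638%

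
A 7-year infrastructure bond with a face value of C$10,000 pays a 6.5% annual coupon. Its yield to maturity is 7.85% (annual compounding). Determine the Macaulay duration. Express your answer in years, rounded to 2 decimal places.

5.79 years

Periodic yield y = 0.0785. Discount each cash flow and weight by its year:
  t   CF        PV=CF/(1+0.0785)^t    t·PV
  1       650.00       602.6889       602.6889
  2       650.00       558.8214     1,117.6429
  3       650.00       518.1469     1,554.4407
  4       650.00       480.4329     1,921.7317
  5       650.00       445.4640     2,227.3200
  6       650.00       413.0403     2,478.2420
  7    10,650.00     6,274.9253    43,924.4773
  Σ                  9,293.5198    53,826.5434
Price P = Σ PV = 9,293.5198.
Macaulay duration = Σ(t·PV) / P = 53,826.5434 / 9,293.5198 = 5.79184 years.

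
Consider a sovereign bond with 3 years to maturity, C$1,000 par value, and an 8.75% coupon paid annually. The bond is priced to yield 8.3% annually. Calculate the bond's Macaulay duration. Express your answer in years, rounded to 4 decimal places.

Periodic yield y = 0.083. Discount each cash flow and weight by its year:
  t   CF        PV=CF/(1+0.083)^t    t·PV
  1        87.50        80.7941        80.7941
  2        87.50        74.6021       149.2042
  3     1,087.50       856.1382     2,568.4147
  Σ                  1,011.5344     2,798.4130
Price P = Σ PV = 1,011.5344.
Macaulay duration = Σ(t·PV) / P = 2,798.4130 / 1,011.5344 = 2.76650 years.

2.7665 years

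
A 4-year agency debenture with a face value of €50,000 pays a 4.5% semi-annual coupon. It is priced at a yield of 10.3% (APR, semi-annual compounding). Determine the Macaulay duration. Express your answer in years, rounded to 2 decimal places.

3.67 years

Periodic yield y = 0.0515. Discount each cash flow and weight by its period:
  t   CF        PV=CF/(1+0.0515)^t    t·PV
  1     1,125.00     1,069.9001     1,069.9001
  2     1,125.00     1,017.4989     2,034.9979
  3     1,125.00       967.6642     2,902.9927
  4     1,125.00       920.2703     3,681.0813
  5     1,125.00       875.1976     4,375.9882
  6     1,125.00       832.3325     4,993.9951
  7     1,125.00       791.5668     5,540.9678
  8    51,125.00    34,210.4750   273,683.8004
  Σ                 40,684.9057   298,283.7234
Price P = Σ PV = 40,684.9057.
Macaulay duration = Σ(t·PV) / P = 298,283.7234 / 40,684.9057 = 7.33156 half-year periods.
In years: 7.33156 / 2 = 3.66578 years.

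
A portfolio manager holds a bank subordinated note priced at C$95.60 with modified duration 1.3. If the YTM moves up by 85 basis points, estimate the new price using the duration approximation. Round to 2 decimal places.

C$94.54

Duration approximation: ΔP/P ≈ -D_mod · Δy = -1.3 × (+0.0085) = -0.011050.
New price ≈ 95.60 × (1 - 0.011050) = 94.54362.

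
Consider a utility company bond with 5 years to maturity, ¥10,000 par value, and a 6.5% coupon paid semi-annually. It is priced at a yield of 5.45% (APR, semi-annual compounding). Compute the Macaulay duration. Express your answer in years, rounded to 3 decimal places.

Periodic yield y = 0.02725. Discount each cash flow and weight by its period:
  t   CF        PV=CF/(1+0.02725)^t    t·PV
  1       325.00       316.3787       316.3787
  2       325.00       307.9861       615.9721
  3       325.00       299.8161       899.4482
  4       325.00       291.8628     1,167.4512
  5       325.00       284.1205     1,420.6026
  6       325.00       276.5836     1,659.5017
  7       325.00       269.2467     1,884.7266
  8       325.00       262.1043     2,096.8345
  9       325.00       255.1514     2,296.3629
  10   10,325.00     7,890.9367    78,909.3673
  Σ                 10,454.1869    91,266.6458
Price P = Σ PV = 10,454.1869.
Macaulay duration = Σ(t·PV) / P = 91,266.6458 / 10,454.1869 = 8.73015 half-year periods.
In years: 8.73015 / 2 = 4.36508 years.

4.365 years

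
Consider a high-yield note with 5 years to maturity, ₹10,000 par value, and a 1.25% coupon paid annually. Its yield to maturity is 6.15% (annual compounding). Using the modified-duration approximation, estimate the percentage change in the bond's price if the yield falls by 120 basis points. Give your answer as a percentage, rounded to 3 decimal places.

+5.494%

Periodic yield y = 0.0615. Modified duration first:
  t   CF        PV=CF/(1+0.0615)^t    t·PV
  1       125.00       117.7579       117.7579
  2       125.00       110.9354       221.8707
  3       125.00       104.5081       313.5243
  4       125.00        98.4532       393.8130
  5    10,125.00     7,512.6826    37,563.4129
  Σ                  7,944.3372    38,610.3788
P = 7,944.3372; D_Mac = 4.86011 yrs; D_mod = 4.86011/(1+0.0615) = 4.57853 yrs.
ΔP/P ≈ -D_mod · Δy = -4.57853 × (-0.012) = +0.054942 = +5.4942%.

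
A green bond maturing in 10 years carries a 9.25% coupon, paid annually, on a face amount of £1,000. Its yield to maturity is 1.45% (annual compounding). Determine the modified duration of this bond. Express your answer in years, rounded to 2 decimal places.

7.59 years

Periodic yield y = 0.0145. First find Macaulay duration:
  t   CF        PV=CF/(1+0.0145)^t    t·PV
  1        92.50        91.1779        91.1779
  2        92.50        89.8747       179.7495
  3        92.50        88.5902       265.7705
  4        92.50        87.3240       349.2959
  5        92.50        86.0759       430.3794
  6        92.50        84.8456       509.0737
  7        92.50        83.6329       585.4306
  8        92.50        82.4376       659.5008
  9        92.50        81.2593       731.3340
  10    1,092.50       946.0213     9,460.2134
  Σ                  1,721.2395    13,261.9257
P = 1,721.2395; Macaulay duration = 13,261.9257 / 1,721.2395 = 7.70487 years.
Modified duration = D_Mac / (1 + y) = 7.70487 / 1.0145 = 7.59475 years.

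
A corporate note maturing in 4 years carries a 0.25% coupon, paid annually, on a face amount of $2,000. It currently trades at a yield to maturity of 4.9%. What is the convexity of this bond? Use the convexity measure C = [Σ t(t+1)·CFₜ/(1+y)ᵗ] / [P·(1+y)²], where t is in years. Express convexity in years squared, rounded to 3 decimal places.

With y = 0.049:
  t   CF        PV=CF/(1+0.049)^t    t·PV        t(t+1)·PV
  1         5.00         4.7664         4.7664           9.5329
  2         5.00         4.5438         9.0876          27.2628
  3         5.00         4.3316        12.9947          51.9786
  4     2,005.00     1,655.8173     6,623.2693      33,116.3466
  Σ                  1,669.4591     6,650.1180      33,205.1209
P = 1,669.4591.
Convexity = Σ t(t+1)·PV / [P·(1+y)²] = 33,205.1209 / (1,669.4591 × 1.100401) = 18.07500.

18.075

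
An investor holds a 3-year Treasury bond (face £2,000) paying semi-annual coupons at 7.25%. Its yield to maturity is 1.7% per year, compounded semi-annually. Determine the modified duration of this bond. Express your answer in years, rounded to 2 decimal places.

2.75 years

Periodic yield y = 0.0085. First find Macaulay duration:
  t   CF        PV=CF/(1+0.0085)^t    t·PV
  1        72.50        71.8889        71.8889
  2        72.50        71.2830       142.5661
  3        72.50        70.6822       212.0467
  4        72.50        70.0865       280.3460
  5        72.50        69.4958       347.4789
  6     2,072.50     1,969.8771    11,819.2624
  Σ                  2,323.3136    12,873.5891
P = 2,323.3136; Macaulay duration = 12,873.5891 / 2,323.3136 = 5.54105 half-year periods = 2.77052 years.
Modified duration = D_Mac / (1 + y) = 2.77052 / 1.0085 = 2.74717 years.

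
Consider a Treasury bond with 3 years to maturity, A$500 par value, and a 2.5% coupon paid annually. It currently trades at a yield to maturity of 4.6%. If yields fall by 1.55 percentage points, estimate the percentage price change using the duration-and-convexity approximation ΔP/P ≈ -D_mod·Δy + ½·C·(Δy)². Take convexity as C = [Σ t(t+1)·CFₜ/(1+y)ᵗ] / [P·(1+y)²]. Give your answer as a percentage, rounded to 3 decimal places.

With y = 0.046:
  t   CF        PV=CF/(1+0.046)^t    t·PV        t(t+1)·PV
  1        12.50        11.9503        11.9503          23.9006
  2        12.50        11.4247        22.8495          68.5485
  3       512.50       447.8152     1,343.4456       5,373.7822
  Σ                    471.1902     1,378.2453       5,466.2313
P = 471.1902; D_Mac = 2.92503 yrs; D_mod = 2.79640 yrs; C = 10.60299.
Duration effect: -2.79640 × (-0.0155) = +0.043344
Convexity effect: 0.5 × 10.60299 × (-0.0155)² = +0.0012737
ΔP/P ≈ +0.043344 + 0.0012737 = +0.044618 = +4.4618%.

+4.462%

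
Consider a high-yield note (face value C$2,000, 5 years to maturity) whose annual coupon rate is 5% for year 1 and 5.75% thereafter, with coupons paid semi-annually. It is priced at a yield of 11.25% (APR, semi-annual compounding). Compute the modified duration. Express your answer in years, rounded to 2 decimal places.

4.13 years

Periodic yield y = 0.05625. First find Macaulay duration:
  t   CF        PV=CF/(1+0.05625)^t    t·PV
  1        50.00        47.3373        47.3373
  2        50.00        44.8164        89.6327
  3        57.50        48.7941       146.3824
  4        57.50        46.1956       184.7825
  5        57.50        43.7355       218.6776
  6        57.50        41.4064       248.4384
  7        57.50        39.2013       274.4093
  8        57.50        37.1137       296.9095
  9        57.50        35.1372       316.2349
  10    2,057.50     1,190.3444    11,903.4438
  Σ                  1,574.0819    13,726.2484
P = 1,574.0819; Macaulay duration = 13,726.2484 / 1,574.0819 = 8.72016 half-year periods = 4.36008 years.
Modified duration = D_Mac / (1 + y) = 4.36008 / 1.05625 = 4.12789 years.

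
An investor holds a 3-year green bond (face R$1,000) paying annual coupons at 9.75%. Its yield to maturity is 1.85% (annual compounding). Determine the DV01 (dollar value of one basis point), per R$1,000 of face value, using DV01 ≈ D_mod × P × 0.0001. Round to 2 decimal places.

R$0.33

Periodic yield y = 0.0185.
  t   CF        PV=CF/(1+0.0185)^t    t·PV
  1        97.50        95.7290        95.7290
  2        97.50        93.9902       187.9804
  3     1,097.50     1,038.7749     3,116.3246
  Σ                  1,228.4941     3,400.0340
P = 1,228.4941; D_Mac = 2.76764 yrs; D_mod = 2.71737 yrs.
DV01 ≈ 2.71737 × 1,228.4941 × 0.0001 = 0.333828.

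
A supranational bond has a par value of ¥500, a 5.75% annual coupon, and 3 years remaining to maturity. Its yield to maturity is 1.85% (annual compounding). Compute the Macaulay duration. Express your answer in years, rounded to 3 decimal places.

Periodic yield y = 0.0185. Discount each cash flow and weight by its year:
  t   CF        PV=CF/(1+0.0185)^t    t·PV
  1        28.75        28.2278        28.2278
  2        28.75        27.7151        55.4301
  3       528.75       500.4576     1,501.3728
  Σ                    556.4004     1,585.0307
Price P = Σ PV = 556.4004.
Macaulay duration = Σ(t·PV) / P = 1,585.0307 / 556.4004 = 2.84872 years.

2.849 years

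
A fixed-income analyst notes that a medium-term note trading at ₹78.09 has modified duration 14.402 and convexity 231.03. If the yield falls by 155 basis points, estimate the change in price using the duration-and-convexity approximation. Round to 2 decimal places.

+₹19.60

Duration effect: -D_mod·Δy = -14.402 × (-0.0155) = +0.223231
Convexity effect: ½·C·(Δy)² = 0.5 × 231.03 × (-0.0155)² = +0.02775247875
ΔP/P ≈ +0.223231 + 0.02775247875 = +0.25098347875
ΔP ≈ 78.09 × (+0.25098347875) = +19.5992998555875.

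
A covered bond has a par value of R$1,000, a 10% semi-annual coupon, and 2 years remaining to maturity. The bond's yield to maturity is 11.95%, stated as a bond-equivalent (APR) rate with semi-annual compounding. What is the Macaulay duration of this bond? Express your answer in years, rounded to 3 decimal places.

1.859 years

Periodic yield y = 0.05975. Discount each cash flow and weight by its period:
  t   CF        PV=CF/(1+0.05975)^t    t·PV
  1        50.00        47.1809        47.1809
  2        50.00        44.5208        89.0416
  3        50.00        42.0107       126.0320
  4     1,050.00       832.4834     3,329.9337
  Σ                    966.1959     3,592.1883
Price P = Σ PV = 966.1959.
Macaulay duration = Σ(t·PV) / P = 3,592.1883 / 966.1959 = 3.71787 half-year periods.
In years: 3.71787 / 2 = 1.85893 years.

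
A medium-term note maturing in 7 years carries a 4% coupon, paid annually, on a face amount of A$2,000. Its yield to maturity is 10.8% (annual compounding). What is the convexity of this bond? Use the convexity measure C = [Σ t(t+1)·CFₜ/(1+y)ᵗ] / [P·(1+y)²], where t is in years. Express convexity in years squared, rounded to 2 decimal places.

37.50

With y = 0.108:
  t   CF        PV=CF/(1+0.108)^t    t·PV        t(t+1)·PV
  1        80.00        72.2022        72.2022         144.4043
  2        80.00        65.1644       130.3288         390.9865
  3        80.00        58.8126       176.4379         705.7517
  4        80.00        53.0800       212.3200       1,061.6001
  5        80.00        47.9061       239.5307       1,437.1842
  6        80.00        43.2366       259.4195       1,815.9367
  7     2,080.00     1,014.5770     7,102.0390      56,816.3119
  Σ                  1,354.9790     8,192.2782      62,372.1755
P = 1,354.9790.
Convexity = Σ t(t+1)·PV / [P·(1+y)²] = 62,372.1755 / (1,354.9790 × 1.227664) = 37.49547.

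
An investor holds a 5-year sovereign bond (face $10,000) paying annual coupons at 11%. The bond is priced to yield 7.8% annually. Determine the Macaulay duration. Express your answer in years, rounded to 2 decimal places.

4.16 years

Periodic yield y = 0.078. Discount each cash flow and weight by its year:
  t   CF        PV=CF/(1+0.078)^t    t·PV
  1     1,100.00     1,020.4082     1,020.4082
  2     1,100.00       946.5753     1,893.1506
  3     1,100.00       878.0847     2,634.2541
  4     1,100.00       814.5498     3,258.1992
  5    11,100.00     7,624.8126    38,124.0630
  Σ                 11,284.4305    46,930.0750
Price P = Σ PV = 11,284.4305.
Macaulay duration = Σ(t·PV) / P = 46,930.0750 / 11,284.4305 = 4.15883 years.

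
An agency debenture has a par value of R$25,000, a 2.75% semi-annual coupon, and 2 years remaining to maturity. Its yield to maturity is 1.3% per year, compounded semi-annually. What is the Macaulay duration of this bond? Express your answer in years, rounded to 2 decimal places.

Periodic yield y = 0.0065. Discount each cash flow and weight by its period:
  t   CF        PV=CF/(1+0.0065)^t    t·PV
  1       343.75       341.5301       341.5301
  2       343.75       339.3244       678.6489
  3       343.75       337.1331     1,011.3992
  4    25,343.75    24,695.3826    98,781.5304
  Σ                 25,713.3702   100,813.1086
Price P = Σ PV = 25,713.3702.
Macaulay duration = Σ(t·PV) / P = 100,813.1086 / 25,713.3702 = 3.92065 half-year periods.
In years: 3.92065 / 2 = 1.96032 years.

1.96 years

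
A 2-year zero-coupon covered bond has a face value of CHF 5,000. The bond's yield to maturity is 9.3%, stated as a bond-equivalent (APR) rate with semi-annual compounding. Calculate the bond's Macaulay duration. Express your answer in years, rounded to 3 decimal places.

A zero-coupon bond has a single cash flow at maturity, so its Macaulay duration equals its maturity: 2 years.
(Equivalently: 4 semi-annual periods ÷ 2 = 2 years.)

2.000 years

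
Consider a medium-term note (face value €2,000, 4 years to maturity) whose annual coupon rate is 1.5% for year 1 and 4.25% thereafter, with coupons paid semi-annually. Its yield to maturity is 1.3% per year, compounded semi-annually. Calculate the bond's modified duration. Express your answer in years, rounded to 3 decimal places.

Periodic yield y = 0.0065. First find Macaulay duration:
  t   CF        PV=CF/(1+0.0065)^t    t·PV
  1        15.00        14.9031        14.9031
  2        15.00        14.8069        29.6138
  3        42.50        41.6819       125.0457
  4        42.50        41.4127       165.6509
  5        42.50        41.1453       205.7264
  6        42.50        40.8796       245.2774
  7        42.50        40.6156       284.3089
  8     2,042.50     1,939.3305    15,514.6441
  Σ                  2,174.7756    16,585.1704
P = 2,174.7756; Macaulay duration = 16,585.1704 / 2,174.7756 = 7.62615 half-year periods = 3.81308 years.
Modified duration = D_Mac / (1 + y) = 3.81308 / 1.0065 = 3.78845 years.

3.788 years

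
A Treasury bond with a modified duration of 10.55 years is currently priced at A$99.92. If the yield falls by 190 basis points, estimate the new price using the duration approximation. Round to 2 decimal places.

Duration approximation: ΔP/P ≈ -D_mod · Δy = -10.55 × (-0.019) = +0.200450.
New price ≈ 99.92 × (1 + 0.200450) = 119.948964.

A$119.95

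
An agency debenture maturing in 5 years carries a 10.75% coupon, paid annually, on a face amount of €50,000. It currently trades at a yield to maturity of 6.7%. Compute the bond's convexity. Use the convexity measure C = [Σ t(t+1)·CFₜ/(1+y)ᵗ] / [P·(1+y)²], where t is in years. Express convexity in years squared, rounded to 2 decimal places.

20.70

With y = 0.067:
  t   CF        PV=CF/(1+0.067)^t    t·PV        t(t+1)·PV
  1     5,375.00     5,037.4883     5,037.4883      10,074.9766
  2     5,375.00     4,721.1699     9,442.3398      28,327.0194
  3     5,375.00     4,424.7141    13,274.1422      53,096.5687
  4     5,375.00     4,146.8735    16,587.4941      82,937.4707
  5    55,375.00    40,039.7763   200,198.8813   1,201,193.2881
  Σ                 58,370.0220   244,540.3457   1,375,629.3234
P = 58,370.0220.
Convexity = Σ t(t+1)·PV / [P·(1+y)²] = 1,375,629.3234 / (58,370.0220 × 1.138489) = 20.70059.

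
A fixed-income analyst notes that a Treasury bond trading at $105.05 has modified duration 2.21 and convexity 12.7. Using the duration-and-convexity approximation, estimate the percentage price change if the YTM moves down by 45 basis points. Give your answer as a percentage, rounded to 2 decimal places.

+1.01%

Duration effect: -D_mod·Δy = -2.21 × (-0.0045) = +0.009945
Convexity effect: ½·C·(Δy)² = 0.5 × 12.7 × (-0.0045)² = +0.0001285875
ΔP/P ≈ +0.009945 + 0.0001285875 = +0.0100735875
= +1.00735875%.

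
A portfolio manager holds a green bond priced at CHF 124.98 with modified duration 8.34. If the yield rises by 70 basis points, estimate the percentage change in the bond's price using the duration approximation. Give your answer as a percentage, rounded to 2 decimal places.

Duration approximation: ΔP/P ≈ -D_mod · Δy = -8.34 × (+0.007) = -0.058380.
As a percentage: -5.8380%.

-5.84%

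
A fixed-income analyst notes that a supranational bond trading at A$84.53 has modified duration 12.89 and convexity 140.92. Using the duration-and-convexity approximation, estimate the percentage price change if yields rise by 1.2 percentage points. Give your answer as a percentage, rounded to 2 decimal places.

-14.45%

Duration effect: -D_mod·Δy = -12.89 × (+0.012) = -0.154680
Convexity effect: ½·C·(Δy)² = 0.5 × 140.92 × (0.012)² = +0.01014624
ΔP/P ≈ -0.154680 + 0.01014624 = -0.14453376
= -14.453376%.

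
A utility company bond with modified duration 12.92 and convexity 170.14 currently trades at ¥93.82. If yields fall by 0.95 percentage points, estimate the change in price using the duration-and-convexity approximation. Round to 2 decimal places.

+¥12.24

Duration effect: -D_mod·Δy = -12.92 × (-0.0095) = +0.122740
Convexity effect: ½·C·(Δy)² = 0.5 × 170.14 × (-0.0095)² = +0.0076775675
ΔP/P ≈ +0.122740 + 0.0076775675 = +0.1304175675
ΔP ≈ 93.82 × (+0.1304175675) = +12.23577618285.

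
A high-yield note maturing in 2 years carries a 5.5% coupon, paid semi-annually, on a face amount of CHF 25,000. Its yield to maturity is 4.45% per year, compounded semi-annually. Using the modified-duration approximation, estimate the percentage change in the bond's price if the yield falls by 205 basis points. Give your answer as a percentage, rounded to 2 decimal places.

+3.85%

Periodic yield y = 0.02225. Modified duration first:
  t   CF        PV=CF/(1+0.02225)^t    t·PV
  1       687.50       672.5361       672.5361
  2       687.50       657.8978     1,315.7957
  3       687.50       643.5782     1,930.7347
  4    25,687.50    23,523.0354    94,092.1416
  Σ                 25,497.0476    98,011.2081
P = 25,497.0476; D_Mac = 3.84402 half-year periods = 1.92201 yrs; D_mod = 1.92201/(1+0.02225) = 1.88018 yrs.
ΔP/P ≈ -D_mod · Δy = -1.88018 × (-0.0205) = +0.038544 = +3.8544%.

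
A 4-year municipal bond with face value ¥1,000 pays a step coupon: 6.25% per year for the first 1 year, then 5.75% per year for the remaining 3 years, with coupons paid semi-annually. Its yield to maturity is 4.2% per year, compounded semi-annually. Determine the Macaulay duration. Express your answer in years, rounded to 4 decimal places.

3.6286 years

Periodic yield y = 0.021. Discount each cash flow and weight by its period:
  t   CF        PV=CF/(1+0.021)^t    t·PV
  1        31.25        30.6072        30.6072
  2        31.25        29.9777        59.9554
  3        28.75        27.0122        81.0367
  4        28.75        26.4567       105.8266
  5        28.75        25.9125       129.5624
  6        28.75        25.3795       152.2771
  7        28.75        24.8575       174.0026
  8     1,028.75       871.1720     6,969.3760
  Σ                  1,061.3754     7,702.6442
Price P = Σ PV = 1,061.3754.
Macaulay duration = Σ(t·PV) / P = 7,702.6442 / 1,061.3754 = 7.25723 half-year periods.
In years: 7.25723 / 2 = 3.62861 years.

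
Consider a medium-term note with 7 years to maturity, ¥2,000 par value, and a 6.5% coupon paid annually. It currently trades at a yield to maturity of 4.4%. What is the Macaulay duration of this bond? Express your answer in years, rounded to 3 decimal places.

Periodic yield y = 0.044. Discount each cash flow and weight by its year:
  t   CF        PV=CF/(1+0.044)^t    t·PV
  1       130.00       124.5211       124.5211
  2       130.00       119.2731       238.5461
  3       130.00       114.2462       342.7387
  4       130.00       109.4312       437.7250
  5       130.00       104.8192       524.0960
  6       130.00       100.4015       602.4092
  7     2,130.00     1,575.7094    11,029.9655
  Σ                  2,248.4017    13,300.0016
Price P = Σ PV = 2,248.4017.
Macaulay duration = Σ(t·PV) / P = 13,300.0016 / 2,248.4017 = 5.91531 years.

5.915 years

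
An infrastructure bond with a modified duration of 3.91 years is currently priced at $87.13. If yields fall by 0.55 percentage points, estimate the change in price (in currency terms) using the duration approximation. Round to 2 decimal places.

+$1.87

Duration approximation: ΔP/P ≈ -D_mod · Δy = -3.91 × (-0.0055) = +0.021505.
ΔP ≈ 87.13 × (+0.021505) = +1.87373065.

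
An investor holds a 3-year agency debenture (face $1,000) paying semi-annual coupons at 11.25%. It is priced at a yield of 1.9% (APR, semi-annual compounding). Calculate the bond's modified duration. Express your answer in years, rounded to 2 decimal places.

Periodic yield y = 0.0095. First find Macaulay duration:
  t   CF        PV=CF/(1+0.0095)^t    t·PV
  1        56.25        55.7207        55.7207
  2        56.25        55.1963       110.3926
  3        56.25        54.6769       164.0306
  4        56.25        54.1623       216.6493
  5        56.25        53.6526       268.2631
  6     1,056.25       997.9960     5,987.9757
  Σ                  1,271.4047     6,803.0319
P = 1,271.4047; Macaulay duration = 6,803.0319 / 1,271.4047 = 5.35080 half-year periods = 2.67540 years.
Modified duration = D_Mac / (1 + y) = 2.67540 / 1.0095 = 2.65022 years.

2.65 years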